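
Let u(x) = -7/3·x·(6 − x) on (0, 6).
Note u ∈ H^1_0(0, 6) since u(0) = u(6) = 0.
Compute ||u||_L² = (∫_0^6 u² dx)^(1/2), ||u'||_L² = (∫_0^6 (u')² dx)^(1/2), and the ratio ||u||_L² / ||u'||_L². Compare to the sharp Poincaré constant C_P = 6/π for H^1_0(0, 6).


||u||_L² / ||u'||_L² = 3*sqrt(10)/5 < C_P = 6/π.

u(x) = -7/3·x·(6 − x), so u'(x) = 14*x/3 - 14.
u(x) = -7/3·x·(6 − x) vanishes at x = 0 and x = 6, so u ∈ H^1_0(0, 6). Differentiate via the product rule and integrate the resulting polynomials term by term.
  ∫_0^6 u² dx = ∫_0^6 (49*x^4/9 - 196*x^3/3 + 196*x^2) dx. Term by term:
    ∫_0^6 49*x^4/9 dx = 42336/5;  ∫_0^6 -196*x^3/3 dx = -21168;  ∫_0^6 196*x^2 dx = 14112.
  Sum: 42336/5 − 21168 + 14112 = 7056/5.
  ∫_0^6 (u')² dx = ∫_0^6 (196*x^2/9 - 392*x/3 + 196) dx. Term by term:
    ∫_0^6 196*x^2/9 dx = 1568;  ∫_0^6 -392*x/3 dx = -2352;  ∫_0^6 196 dx = 1176.
  Sum: 1568 − 2352 + 1176 = 392.
∫_0^6 u² dx = 7056/5, so ||u||_L² = 84*sqrt(5)/5.
∫_0^6 (u')² dx = 392, so ||u'||_L² = 14*sqrt(2).
Ratio ||u||_L² / ||u'||_L² = 3*sqrt(10)/5.
Sharp Poincaré constant on H^1_0(0, 6) is C_P = L/π = 6/π, achieved by sin(π/6·x).
A polynomial bump cannot attain the sharp Poincaré constant (only the first sine eigenfunction does), so the ratio is strictly less than C_P, consistent with ||u||_L² ≤ C_P ||u'||_L².


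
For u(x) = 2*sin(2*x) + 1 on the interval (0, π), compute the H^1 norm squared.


||u||_{H^1(0,π)}^2 = 11*π

u'(x) = 4*cos(2*x).
Expand u² and (u')² and integrate term by term on (0, π), using: for integers n ≥ 1, ∫_0^π sin²(nx) dx = ∫_0^π cos²(nx) dx = π/2; for n ≠ n', ∫_0^π sin(nx)sin(n'x) dx = ∫_0^π cos(nx)cos(n'x) dx = 0; and by product-to-sum, ∫_0^π sin(nx)cos(n'x) dx = ½∫_0^π [sin((n+n')x) + sin((n−n')x)] dx, which is 0 when n+n' is even and 2n/(n²−n'²) when n+n' is odd (it need not vanish on (0, π)). For the constant mode: ∫_0^π 1 dx = π, ∫_0^π cos(nx) dx = 0, ∫_0^π sin(nx) dx = (1−(−1)^n)/n.
  u² squared terms: (1)²·∫1 dx = 1·π = π;  (2)²·∫sin(2x)² dx = 4·π/2 = 2*π.
  u² cross terms: 2·(1)·(2)·∫1·sin(2x) dx = 4·(0) = 0.
  So ∫_0^π u² dx = π + 2*π + 0 = 3*π.
  (u')² squared terms: (4)²·∫cos(2x)² dx = 16·π/2 = 8*π.
  So ∫_0^π (u')² dx = 8*π.
||u||_{H^1}^2 = (3*π) + (8*π) = 11*π.


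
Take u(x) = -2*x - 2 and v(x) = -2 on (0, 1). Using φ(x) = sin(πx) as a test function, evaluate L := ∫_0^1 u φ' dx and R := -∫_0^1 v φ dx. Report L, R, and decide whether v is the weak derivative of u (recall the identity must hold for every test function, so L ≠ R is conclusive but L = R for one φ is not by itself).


LHS = 4/π, RHS = 4/π. Yes, v = u' weakly.

u(x) = -2*x - 2, classical derivative u'(x) = -2.
φ(x) = sin(πx), so φ'(x) = π*cos(π*x).
Note φ(0) = φ(1) = 0, so the boundary term u·φ vanishes.
LHS = ∫_0^1 u(x) φ'(x) dx = ∫_0^1 (-2*π*x*cos(π*x) - 2*π*cos(π*x)) dx. Term by term:
  ∫_0^1 -2*π*cos(π*x) dx = 0;  ∫_0^1 -2*π*x*cos(π*x) dx = 4/π.
Sum: 0 + 4/π = 4/π.
So LHS = 4/π.
∫_0^1 v(x) φ(x) dx = ∫_0^1 (-2*sin(π*x)) dx. Term by term:
  ∫_0^1 -2*sin(π*x) dx = -4/π.
So RHS = -∫_0^1 v(x) φ(x) dx = 4/π.
LHS = RHS, so the identity holds for this test φ.
Moreover u is smooth here and v(x) = u'(x) = -2 pointwise, so the identity holds for every test function. Hence v is the weak derivative of u.


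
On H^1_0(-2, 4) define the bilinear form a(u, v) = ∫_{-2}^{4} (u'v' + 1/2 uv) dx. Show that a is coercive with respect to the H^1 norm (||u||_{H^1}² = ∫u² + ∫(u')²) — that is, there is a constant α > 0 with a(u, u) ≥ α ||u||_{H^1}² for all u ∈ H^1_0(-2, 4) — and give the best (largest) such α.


α = (π^2 + 18)/(π^2 + 36)

Coercivity of a(·,·) on H^1_0(-2, 4) means a(u, u) ≥ α ||u||_{H^1}² for every u ∈ H^1_0.
The interval has length L = 6, and Poincaré/coercivity depend only on L. Here a(u, u) = ∫(u')² + (1/2)·∫u².
Here 0 < c = 1/2 < 1. The condition a(u,u) ≥ α||u||_{H^1}² reads (1−α)∫(u')² ≥ (α−c)∫u². Any admissible α is ≤ 1 (rapidly oscillating u have ∫u²/∫(u')² → 0), and α = 1 would force 0 ≥ (1−c)∫u², impossible since c < 1; so 1−α > 0. By the sharp Poincaré inequality on H^1_0 of an interval of length L, ∫(u')² ≥ (π/L)²∫u² with equality for the first sine mode sin(π(x−x₀)/L) (x₀ the left endpoint), so the inequality holds for all u iff (1−α)(π/L)² ≥ α − c, i.e. α ≤ ((π/L)² + c)/((π/L)² + 1) = (1 + c(L/π)²)/(1 + (L/π)²). With (π/L)² = π^2/36 and c = 1/2, the largest admissible constant is α = ((π/L)² + c)/((π/L)² + 1).
Simplifying, α = (π^2 + 18)/(π^2 + 36).


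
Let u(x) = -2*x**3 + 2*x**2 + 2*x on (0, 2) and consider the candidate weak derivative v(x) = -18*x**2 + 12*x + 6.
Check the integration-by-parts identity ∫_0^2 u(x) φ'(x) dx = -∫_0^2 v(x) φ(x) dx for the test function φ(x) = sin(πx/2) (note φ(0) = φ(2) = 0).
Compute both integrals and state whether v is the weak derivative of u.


LHS = -192/π^3 + 24/π, RHS = -576/π^3 + 72/π. No, v is not the weak derivative of u.

u(x) = -2*x**3 + 2*x**2 + 2*x, classical derivative u'(x) = -6*x**2 + 4*x + 2.
φ(x) = sin(πx/2), so φ'(x) = π*cos(π*x/2)/2.
Note φ(0) = φ(2) = 0, so the boundary term u·φ vanishes.
LHS = ∫_0^2 u(x) φ'(x) dx = ∫_0^2 (-π*x^3*cos(π*x/2) + π*x^2*cos(π*x/2) + π*x*cos(π*x/2)) dx. Term by term:
  ∫_0^2 π*x*cos(π*x/2) dx = -8/π;  ∫_0^2 π*x^2*cos(π*x/2) dx = -16/π;  ∫_0^2 -π*x^3*cos(π*x/2) dx = -192/π^3 + 48/π.
Sum: -8/π − 16/π + -192/π^3 + 48/π = -192/π^3 + 24/π.
So LHS = -192/π^3 + 24/π.
∫_0^2 v(x) φ(x) dx = ∫_0^2 (-18*x^2*sin(π*x/2) + 12*x*sin(π*x/2) + 6*sin(π*x/2)) dx. Term by term:
  ∫_0^2 6*sin(π*x/2) dx = 24/π;  ∫_0^2 -18*x^2*sin(π*x/2) dx = -144/π + 576/π^3;  ∫_0^2 12*x*sin(π*x/2) dx = 48/π.
Sum: 24/π + -144/π + 576/π^3 + 48/π = -72/π + 576/π^3.
So RHS = -∫_0^2 v(x) φ(x) dx = -576/π^3 + 72/π.
LHS − RHS = -48/π + 384/π^3 ≠ 0, so the identity fails.
(For a valid weak derivative the identity must hold for EVERY test function, in particular this one. The failure shows v is NOT the weak derivative of u.)
Correct weak derivative would be u'(x) = -6*x**2 + 4*x + 2.


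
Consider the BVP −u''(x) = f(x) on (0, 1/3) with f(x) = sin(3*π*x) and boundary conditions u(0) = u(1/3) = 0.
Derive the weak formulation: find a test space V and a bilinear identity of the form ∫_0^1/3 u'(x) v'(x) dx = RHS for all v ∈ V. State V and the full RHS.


V = H^1_0(0, 1/3) (so v(0) = v(1/3) = 0); weak form: ∫_0^1/3 u'v' dx = ∫_0^1/3 (sin(3*π*x)) v dx for all v ∈ V.

Multiply both sides by a test function v and integrate from 0 to 1/3:
  ∫_0^1/3 −u''(x) v(x) dx = ∫_0^1/3 f(x) v(x) dx.
Integrate the LHS by parts once:
  ∫_0^1/3 −u'' v dx = −[u'(x) v(x)]_0^1/3 + ∫_0^1/3 u'(x) v'(x) dx.
Thus ∫_0^1/3 u'(x) v'(x) dx = ∫_0^1/3 f(x) v(x) dx + [u'(x) v(x)]_0^1/3.
Choose V so that boundary terms are either known or forced to vanish.
u is Dirichlet: u(0) = u(1/3) = 0. Let V = H^1_0(0, 1/3); then v(0) = v(1/3) = 0, and [u' v]_0^1/3 = 0.
Weak formulation: find u (satisfying any essential BC) such that ∫_0^1/3 u'(x) v'(x) dx = ∫_0^1/3 f v dx for all v ∈ V.
Substituting f(x) = sin(3*π*x), the right-hand side is ∫_0^1/3 (sin(3*π*x)) v dx.


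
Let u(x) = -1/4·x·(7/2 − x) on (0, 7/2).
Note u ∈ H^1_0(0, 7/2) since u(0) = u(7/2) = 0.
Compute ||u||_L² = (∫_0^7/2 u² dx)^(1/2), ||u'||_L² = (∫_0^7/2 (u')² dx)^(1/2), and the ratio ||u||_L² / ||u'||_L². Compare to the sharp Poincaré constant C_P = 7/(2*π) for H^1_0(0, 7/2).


||u||_L² / ||u'||_L² = 7*sqrt(10)/20 < C_P = 7/(2*π).

u(x) = -1/4·x·(7/2 − x), so u'(x) = x/2 - 7/8.
u(x) = -1/4·x·(7/2 − x) vanishes at x = 0 and x = 7/2, so u ∈ H^1_0(0, 7/2). Differentiate via the product rule and integrate the resulting polynomials term by term.
  ∫_0^7/2 u² dx = ∫_0^7/2 (x^4/16 - 7*x^3/16 + 49*x^2/64) dx. Term by term:
    ∫_0^7/2 x^4/16 dx = 16807/2560;  ∫_0^7/2 -7*x^3/16 dx = -16807/1024;  ∫_0^7/2 49*x^2/64 dx = 16807/1536.
  Sum: 16807/2560 − 16807/1024 + 16807/1536 = 16807/15360.
  ∫_0^7/2 (u')² dx = ∫_0^7/2 (x^2/4 - 7*x/8 + 49/64) dx. Term by term:
    ∫_0^7/2 x^2/4 dx = 343/96;  ∫_0^7/2 -7*x/8 dx = -343/64;  ∫_0^7/2 49/64 dx = 343/128.
  Sum: 343/96 − 343/64 + 343/128 = 343/384.
∫_0^7/2 u² dx = 16807/15360, so ||u||_L² = 49*sqrt(105)/480.
∫_0^7/2 (u')² dx = 343/384, so ||u'||_L² = 7*sqrt(42)/48.
Ratio ||u||_L² / ||u'||_L² = 7*sqrt(10)/20.
Sharp Poincaré constant on H^1_0(0, 7/2) is C_P = L/π = 7/(2*π), achieved by sin(2*π/7·x).
A polynomial bump cannot attain the sharp Poincaré constant (only the first sine eigenfunction does), so the ratio is strictly less than C_P, consistent with ||u||_L² ≤ C_P ||u'||_L².


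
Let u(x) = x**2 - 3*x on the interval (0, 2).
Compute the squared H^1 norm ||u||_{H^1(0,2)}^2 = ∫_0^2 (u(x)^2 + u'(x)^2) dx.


||u||_{H^1}^2 = 166/15

The H^1 norm (squared) on an interval (0, L) is
  ||u||_{H^1}^2 = ∫_0^L u(x)^2 dx + ∫_0^L u'(x)^2 dx.
Compute u'(x) = 2*x - 3.
Then u(x)^2 = x**4 - 6*x**3 + 9*x**2 and u'(x)^2 = 4*x**2 - 12*x + 9.
Integrate each monomial from 0 to 2 using ∫_0^2 c·x^n dx = c·2^(n+1)/(n+1):
  ∫_0^2 u(x)^2 dx = ∫_0^2 (x^4 - 6*x^3 + 9*x^2) dx. Term by term:
    ∫_0^2 x^4 dx = 32/5;  ∫_0^2 -6*x^3 dx = -24;  ∫_0^2 9*x^2 dx = 24.
  Sum: 32/5 − 24 + 24 = 32/5.
  ∫_0^2 u'(x)^2 dx = ∫_0^2 (4*x^2 - 12*x + 9) dx. Term by term:
    ∫_0^2 4*x^2 dx = 32/3;  ∫_0^2 -12*x dx = -24;  ∫_0^2 9 dx = 18.
  Sum: 32/3 − 24 + 18 = 14/3.
Adding: ||u||_{H^1}^2 = 32/5 + 14/3 = 166/15.


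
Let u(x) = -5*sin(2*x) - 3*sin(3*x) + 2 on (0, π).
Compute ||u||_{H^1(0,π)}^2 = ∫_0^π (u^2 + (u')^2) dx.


||u||_{H^1(0,π)}^2 = -8 + 223*π/2

u'(x) = -10*cos(2*x) - 9*cos(3*x).
Expand u² and (u')² and integrate term by term on (0, π), using: for integers n ≥ 1, ∫_0^π sin²(nx) dx = ∫_0^π cos²(nx) dx = π/2; for n ≠ n', ∫_0^π sin(nx)sin(n'x) dx = ∫_0^π cos(nx)cos(n'x) dx = 0; and by product-to-sum, ∫_0^π sin(nx)cos(n'x) dx = ½∫_0^π [sin((n+n')x) + sin((n−n')x)] dx, which is 0 when n+n' is even and 2n/(n²−n'²) when n+n' is odd (it need not vanish on (0, π)). For the constant mode: ∫_0^π 1 dx = π, ∫_0^π cos(nx) dx = 0, ∫_0^π sin(nx) dx = (1−(−1)^n)/n.
  u² squared terms: (2)²·∫1 dx = 4·π = 4*π;  (-5)²·∫sin(2x)² dx = 25·π/2 = 25*π/2;  (-3)²·∫sin(3x)² dx = 9·π/2 = 9*π/2.
  u² cross terms: 2·(2)·(-5)·∫1·sin(2x) dx = -20·(0) = 0;  2·(2)·(-3)·∫1·sin(3x) dx = -12·(2/3) = -8;  2·(-5)·(-3)·∫sin(2x)·sin(3x) dx = 30·(0) = 0.
  So ∫_0^π u² dx = 4*π + 25*π/2 + 9*π/2 + 0 − 8 + 0 = -8 + 21*π.
  (u')² squared terms: (-10)²·∫cos(2x)² dx = 100·π/2 = 50*π;  (-9)²·∫cos(3x)² dx = 81·π/2 = 81*π/2.
  (u')² cross terms: 2·(-10)·(-9)·∫cos(2x)·cos(3x) dx = 180·(0) = 0.
  So ∫_0^π (u')² dx = 50*π + 81*π/2 + 0 = 181*π/2.
||u||_{H^1}^2 = (-8 + 21*π) + (181*π/2) = -8 + 223*π/2.


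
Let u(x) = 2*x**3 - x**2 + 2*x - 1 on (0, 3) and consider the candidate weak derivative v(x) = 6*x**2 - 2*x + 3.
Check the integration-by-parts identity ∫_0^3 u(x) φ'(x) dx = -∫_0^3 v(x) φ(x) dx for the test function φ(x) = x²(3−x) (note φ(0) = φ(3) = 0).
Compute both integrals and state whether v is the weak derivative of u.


LHS = -135, RHS = -567/4. No, v is not the weak derivative of u.

u(x) = 2*x**3 - x**2 + 2*x - 1, classical derivative u'(x) = 6*x**2 - 2*x + 2.
φ(x) = x²(3−x), so φ'(x) = 3*x*(2 - x).
Note φ(0) = φ(3) = 0, so the boundary term u·φ vanishes.
LHS = ∫_0^3 u(x) φ'(x) dx = ∫_0^3 (-6*x^5 + 15*x^4 - 12*x^3 + 15*x^2 - 6*x) dx. Term by term:
  ∫_0^3 -6*x^5 dx = -729;  ∫_0^3 15*x^4 dx = 729;  ∫_0^3 -12*x^3 dx = -243;
  ∫_0^3 15*x^2 dx = 135;  ∫_0^3 -6*x dx = -27.
Sum: -729 + 729 − 243 + 135 − 27 = -135.
So LHS = -135.
∫_0^3 v(x) φ(x) dx = ∫_0^3 (-6*x^5 + 20*x^4 - 9*x^3 + 9*x^2) dx. Term by term:
  ∫_0^3 -6*x^5 dx = -729;  ∫_0^3 20*x^4 dx = 972;  ∫_0^3 -9*x^3 dx = -729/4;
  ∫_0^3 9*x^2 dx = 81.
Sum: -729 + 972 − 729/4 + 81 = 567/4.
So RHS = -∫_0^3 v(x) φ(x) dx = -567/4.
LHS − RHS = 27/4 ≠ 0, so the identity fails.
(For a valid weak derivative the identity must hold for EVERY test function, in particular this one. The failure shows v is NOT the weak derivative of u.)
Correct weak derivative would be u'(x) = 6*x**2 - 2*x + 2.


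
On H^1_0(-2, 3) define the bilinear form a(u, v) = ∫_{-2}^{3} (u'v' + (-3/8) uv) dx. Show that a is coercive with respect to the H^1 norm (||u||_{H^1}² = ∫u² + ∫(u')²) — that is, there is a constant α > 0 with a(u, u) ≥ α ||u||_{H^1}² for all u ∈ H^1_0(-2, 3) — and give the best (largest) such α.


α = (-75/8 + π^2)/(π^2 + 25)

Coercivity of a(·,·) on H^1_0(-2, 3) means a(u, u) ≥ α ||u||_{H^1}² for every u ∈ H^1_0.
The interval has length L = 5, and Poincaré/coercivity depend only on L. Here a(u, u) = ∫(u')² + (-3/8)·∫u².
Here c = -3/8 < 0 with |c| < (π/L)² = π^2/25, so coercivity still holds. The condition a(u,u) ≥ α||u||_{H^1}² reads (1−α)∫(u')² ≥ (α−c)∫u². Any admissible α is ≤ 1 (rapidly oscillating u have ∫u²/∫(u')² → 0), and α = 1 would force 0 ≥ (1−c)∫u², impossible since c < 1; so 1−α > 0. By the sharp Poincaré inequality on H^1_0 of an interval of length L, ∫(u')² ≥ (π/L)²∫u² with equality for the first sine mode sin(π(x−x₀)/L) (x₀ the left endpoint), so the inequality holds for all u iff (1−α)(π/L)² ≥ α − c, i.e. α ≤ ((π/L)² + c)/((π/L)² + 1) = (1 + c(L/π)²)/(1 + (L/π)²). (Direct route, valid since c ≤ 0: Poincaré gives c∫u² ≥ c(L/π)²∫(u')², so a(u,u) ≥ (1 + c(L/π)²)∫(u')², while ||u||_{H^1}² ≤ (1 + (L/π)²)∫(u')²; dividing yields the same α.) With (π/L)² = π^2/25 and c = -3/8, the largest admissible constant is α = ((π/L)² + c)/((π/L)² + 1).
Simplifying, α = (-75/8 + π^2)/(π^2 + 25).


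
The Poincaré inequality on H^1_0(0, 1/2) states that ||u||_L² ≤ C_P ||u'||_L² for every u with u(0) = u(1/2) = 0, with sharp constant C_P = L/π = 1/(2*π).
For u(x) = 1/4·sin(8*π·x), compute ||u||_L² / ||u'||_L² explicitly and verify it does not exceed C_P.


||u||_L² / ||u'||_L² = 1/(8*π) < C_P = 1/(2*π).

u(x) = 1/4·sin(8*π·x), so u'(x) = 2*π*cos(8*π*x).
Writing u(x) = A·sin(kπx/L) with A = 1/4 and k = 4, use ∫_0^L sin²(kπx/L) dx = L/2 and ∫_0^L cos²(kπx/L) dx = L/2.
u² = 1/16·sin²(8*π·x) and (u')² = 4*π^2·cos²(8*π·x), and each of sin², cos² integrates to L/2 = 1/4 over (0, 1/2).
∫_0^1/2 u² dx = 1/64, so ||u||_L² = 1/8.
∫_0^1/2 (u')² dx = π^2, so ||u'||_L² = π.
Ratio ||u||_L² / ||u'||_L² = 1/(8*π).
Sharp Poincaré constant on H^1_0(0, 1/2) is C_P = L/π = 1/(2*π), achieved by sin(2*π·x).
This is the k = 4 harmonic; the ratio L/(kπ) is strictly less than C_P = L/π, consistent with the sharp inequality ||u||_L² ≤ C_P ||u'||_L².


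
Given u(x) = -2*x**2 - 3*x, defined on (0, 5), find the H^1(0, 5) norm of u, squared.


||u||_{H^1}^2 = 17285/3

The H^1 norm (squared) on an interval (0, L) is
  ||u||_{H^1}^2 = ∫_0^L u(x)^2 dx + ∫_0^L u'(x)^2 dx.
Compute u'(x) = -4*x - 3.
Then u(x)^2 = 4*x**4 + 12*x**3 + 9*x**2 and u'(x)^2 = 16*x**2 + 24*x + 9.
Integrate each monomial from 0 to 5 using ∫_0^5 c·x^n dx = c·5^(n+1)/(n+1):
  ∫_0^5 u(x)^2 dx = ∫_0^5 (4*x^4 + 12*x^3 + 9*x^2) dx. Term by term:
    ∫_0^5 4*x^4 dx = 2500;  ∫_0^5 12*x^3 dx = 1875;  ∫_0^5 9*x^2 dx = 375.
  Sum: 2500 + 1875 + 375 = 4750.
  ∫_0^5 u'(x)^2 dx = ∫_0^5 (16*x^2 + 24*x + 9) dx. Term by term:
    ∫_0^5 16*x^2 dx = 2000/3;  ∫_0^5 24*x dx = 300;  ∫_0^5 9 dx = 45.
  Sum: 2000/3 + 300 + 45 = 3035/3.
Adding: ||u||_{H^1}^2 = 4750 + 3035/3 = 17285/3.


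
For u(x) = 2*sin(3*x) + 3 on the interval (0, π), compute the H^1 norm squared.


||u||_{H^1(0,π)}^2 = 8 + 29*π

u'(x) = 6*cos(3*x).
Expand u² and (u')² and integrate term by term on (0, π), using: for integers n ≥ 1, ∫_0^π sin²(nx) dx = ∫_0^π cos²(nx) dx = π/2; for n ≠ n', ∫_0^π sin(nx)sin(n'x) dx = ∫_0^π cos(nx)cos(n'x) dx = 0; and by product-to-sum, ∫_0^π sin(nx)cos(n'x) dx = ½∫_0^π [sin((n+n')x) + sin((n−n')x)] dx, which is 0 when n+n' is even and 2n/(n²−n'²) when n+n' is odd (it need not vanish on (0, π)). For the constant mode: ∫_0^π 1 dx = π, ∫_0^π cos(nx) dx = 0, ∫_0^π sin(nx) dx = (1−(−1)^n)/n.
  u² squared terms: (3)²·∫1 dx = 9·π = 9*π;  (2)²·∫sin(3x)² dx = 4·π/2 = 2*π.
  u² cross terms: 2·(3)·(2)·∫1·sin(3x) dx = 12·(2/3) = 8.
  So ∫_0^π u² dx = 9*π + 2*π + 8 = 8 + 11*π.
  (u')² squared terms: (6)²·∫cos(3x)² dx = 36·π/2 = 18*π.
  So ∫_0^π (u')² dx = 18*π.
||u||_{H^1}^2 = (8 + 11*π) + (18*π) = 8 + 29*π.


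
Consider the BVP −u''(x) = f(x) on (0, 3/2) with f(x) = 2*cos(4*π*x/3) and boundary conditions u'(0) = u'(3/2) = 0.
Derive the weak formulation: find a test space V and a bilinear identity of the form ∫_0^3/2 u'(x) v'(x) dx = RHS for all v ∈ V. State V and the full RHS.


V = H^1(0, 3/2) (no boundary constraint on v; u is determined up to an additive constant); weak form: ∫_0^3/2 u'v' dx = ∫_0^3/2 (2*cos(4*π*x/3)) v dx for all v ∈ V.

Multiply both sides by a test function v and integrate from 0 to 3/2:
  ∫_0^3/2 −u''(x) v(x) dx = ∫_0^3/2 f(x) v(x) dx.
Integrate the LHS by parts once:
  ∫_0^3/2 −u'' v dx = −[u'(x) v(x)]_0^3/2 + ∫_0^3/2 u'(x) v'(x) dx.
Thus ∫_0^3/2 u'(x) v'(x) dx = ∫_0^3/2 f(x) v(x) dx + [u'(x) v(x)]_0^3/2.
Choose V so that boundary terms are either known or forced to vanish.
u has homogeneous Neumann: u'(0) = u'(3/2) = 0. So [u' v]_0^3/2 = 0·v(3/2) − 0·v(0) = 0 for any v; take V = H^1(0, 3/2).
Weak formulation: find u (satisfying any essential BC) such that ∫_0^3/2 u'(x) v'(x) dx = ∫_0^3/2 f v dx for all v ∈ V (homogeneous Neumann, so boundary terms vanish).
Substituting f(x) = 2*cos(4*π*x/3), the right-hand side is ∫_0^3/2 (2*cos(4*π*x/3)) v dx.
Compatibility check (pure Neumann): taking v ≡ 1 ∈ V gives 0 = ∫_0^3/2 f dx + (0) − (0), i.e. ∫_0^3/2 f dx must equal u'(0) − u'(3/2) = 0. Indeed ∫_0^3/2 (2*cos(4*π*x/3)) dx = 0, so the data are compatible. The solution is then unique only up to an additive constant (fix it e.g. by requiring ∫_0^3/2 u dx = 0).


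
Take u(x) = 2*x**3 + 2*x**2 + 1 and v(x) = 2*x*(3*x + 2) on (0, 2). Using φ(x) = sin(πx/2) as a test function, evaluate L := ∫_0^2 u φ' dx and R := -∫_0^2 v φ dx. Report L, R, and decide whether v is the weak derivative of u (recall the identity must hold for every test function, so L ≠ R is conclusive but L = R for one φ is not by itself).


LHS = -64/π + 192/π^3, RHS = -64/π + 192/π^3. Yes, v = u' weakly.

u(x) = 2*x**3 + 2*x**2 + 1, classical derivative u'(x) = 6*x**2 + 4*x.
φ(x) = sin(πx/2), so φ'(x) = π*cos(π*x/2)/2.
Note φ(0) = φ(2) = 0, so the boundary term u·φ vanishes.
LHS = ∫_0^2 u(x) φ'(x) dx = ∫_0^2 (π*x^3*cos(π*x/2) + π*x^2*cos(π*x/2) + π*cos(π*x/2)/2) dx. Term by term:
  ∫_0^2 π*cos(π*x/2)/2 dx = 0;  ∫_0^2 π*x^2*cos(π*x/2) dx = -16/π;  ∫_0^2 π*x^3*cos(π*x/2) dx = -48/π + 192/π^3.
Sum: 0 − 16/π + -48/π + 192/π^3 = -64/π + 192/π^3.
So LHS = -64/π + 192/π^3.
∫_0^2 v(x) φ(x) dx = ∫_0^2 (6*x^2*sin(π*x/2) + 4*x*sin(π*x/2)) dx. Term by term:
  ∫_0^2 4*x*sin(π*x/2) dx = 16/π;  ∫_0^2 6*x^2*sin(π*x/2) dx = -192/π^3 + 48/π.
Sum: 16/π + -192/π^3 + 48/π = -192/π^3 + 64/π.
So RHS = -∫_0^2 v(x) φ(x) dx = -64/π + 192/π^3.
LHS = RHS, so the identity holds for this test φ.
Moreover u is smooth here and v(x) = u'(x) = 6*x**2 + 4*x pointwise, so the identity holds for every test function. Hence v is the weak derivative of u.


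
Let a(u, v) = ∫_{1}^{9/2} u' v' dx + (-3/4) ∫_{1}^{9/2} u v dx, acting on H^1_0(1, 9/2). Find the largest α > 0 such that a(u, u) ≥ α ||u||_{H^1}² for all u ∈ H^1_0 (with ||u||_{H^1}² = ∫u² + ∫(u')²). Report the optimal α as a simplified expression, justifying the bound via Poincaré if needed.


α = (-147 + 16*π^2)/(4*(4*π^2 + 49))

Coercivity of a(·,·) on H^1_0(1, 9/2) means a(u, u) ≥ α ||u||_{H^1}² for every u ∈ H^1_0.
The interval has length L = 7/2, and Poincaré/coercivity depend only on L. Here a(u, u) = ∫(u')² + (-3/4)·∫u².
Here c = -3/4 < 0 with |c| < (π/L)² = 4*π^2/49, so coercivity still holds. The condition a(u,u) ≥ α||u||_{H^1}² reads (1−α)∫(u')² ≥ (α−c)∫u². Any admissible α is ≤ 1 (rapidly oscillating u have ∫u²/∫(u')² → 0), and α = 1 would force 0 ≥ (1−c)∫u², impossible since c < 1; so 1−α > 0. By the sharp Poincaré inequality on H^1_0 of an interval of length L, ∫(u')² ≥ (π/L)²∫u² with equality for the first sine mode sin(π(x−x₀)/L) (x₀ the left endpoint), so the inequality holds for all u iff (1−α)(π/L)² ≥ α − c, i.e. α ≤ ((π/L)² + c)/((π/L)² + 1) = (1 + c(L/π)²)/(1 + (L/π)²). (Direct route, valid since c ≤ 0: Poincaré gives c∫u² ≥ c(L/π)²∫(u')², so a(u,u) ≥ (1 + c(L/π)²)∫(u')², while ||u||_{H^1}² ≤ (1 + (L/π)²)∫(u')²; dividing yields the same α.) With (π/L)² = 4*π^2/49 and c = -3/4, the largest admissible constant is α = ((π/L)² + c)/((π/L)² + 1).
Simplifying, α = (-147 + 16*π^2)/(4*(4*π^2 + 49)).


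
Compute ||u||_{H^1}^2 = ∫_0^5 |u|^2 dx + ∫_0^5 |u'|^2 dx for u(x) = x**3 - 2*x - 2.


||u||_{H^1}^2 = 282815/21

The H^1 norm (squared) on an interval (0, L) is
  ||u||_{H^1}^2 = ∫_0^L u(x)^2 dx + ∫_0^L u'(x)^2 dx.
Compute u'(x) = 3*x**2 - 2.
Then u(x)^2 = x**6 - 4*x**4 - 4*x**3 + 4*x**2 + 8*x + 4 and u'(x)^2 = 9*x**4 - 12*x**2 + 4.
Integrate each monomial from 0 to 5 using ∫_0^5 c·x^n dx = c·5^(n+1)/(n+1):
  ∫_0^5 u(x)^2 dx = ∫_0^5 (x^6 - 4*x^4 - 4*x^3 + 4*x^2 + 8*x + 4) dx. Term by term:
    ∫_0^5 x^6 dx = 78125/7;  ∫_0^5 -4*x^4 dx = -2500;  ∫_0^5 -4*x^3 dx = -625;
    ∫_0^5 4*x^2 dx = 500/3;  ∫_0^5 8*x dx = 100;  ∫_0^5 4 dx = 20.
  Sum: 78125/7 − 2500 − 625 + 500/3 + 100 + 20 = 174770/21.
  ∫_0^5 u'(x)^2 dx = ∫_0^5 (9*x^4 - 12*x^2 + 4) dx. Term by term:
    ∫_0^5 9*x^4 dx = 5625;  ∫_0^5 -12*x^2 dx = -500;  ∫_0^5 4 dx = 20.
  Sum: 5625 − 500 + 20 = 5145.
Adding: ||u||_{H^1}^2 = 174770/21 + 5145 = 282815/21.


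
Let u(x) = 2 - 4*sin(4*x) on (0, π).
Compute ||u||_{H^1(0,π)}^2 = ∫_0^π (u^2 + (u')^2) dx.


||u||_{H^1(0,π)}^2 = 140*π

u'(x) = -16*cos(4*x).
Expand u² and (u')² and integrate term by term on (0, π), using: for integers n ≥ 1, ∫_0^π sin²(nx) dx = ∫_0^π cos²(nx) dx = π/2; for n ≠ n', ∫_0^π sin(nx)sin(n'x) dx = ∫_0^π cos(nx)cos(n'x) dx = 0; and by product-to-sum, ∫_0^π sin(nx)cos(n'x) dx = ½∫_0^π [sin((n+n')x) + sin((n−n')x)] dx, which is 0 when n+n' is even and 2n/(n²−n'²) when n+n' is odd (it need not vanish on (0, π)). For the constant mode: ∫_0^π 1 dx = π, ∫_0^π cos(nx) dx = 0, ∫_0^π sin(nx) dx = (1−(−1)^n)/n.
  u² squared terms: (2)²·∫1 dx = 4·π = 4*π;  (-4)²·∫sin(4x)² dx = 16·π/2 = 8*π.
  u² cross terms: 2·(2)·(-4)·∫1·sin(4x) dx = -16·(0) = 0.
  So ∫_0^π u² dx = 4*π + 8*π + 0 = 12*π.
  (u')² squared terms: (-16)²·∫cos(4x)² dx = 256·π/2 = 128*π.
  So ∫_0^π (u')² dx = 128*π.
||u||_{H^1}^2 = (12*π) + (128*π) = 140*π.


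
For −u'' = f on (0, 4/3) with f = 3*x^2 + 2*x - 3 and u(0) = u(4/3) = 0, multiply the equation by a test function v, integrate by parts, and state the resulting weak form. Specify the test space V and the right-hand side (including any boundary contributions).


V = H^1_0(0, 4/3) (so v(0) = v(4/3) = 0); weak form: ∫_0^4/3 u'v' dx = ∫_0^4/3 (3*x^2 + 2*x - 3) v dx for all v ∈ V.

Multiply both sides by a test function v and integrate from 0 to 4/3:
  ∫_0^4/3 −u''(x) v(x) dx = ∫_0^4/3 f(x) v(x) dx.
Integrate the LHS by parts once:
  ∫_0^4/3 −u'' v dx = −[u'(x) v(x)]_0^4/3 + ∫_0^4/3 u'(x) v'(x) dx.
Thus ∫_0^4/3 u'(x) v'(x) dx = ∫_0^4/3 f(x) v(x) dx + [u'(x) v(x)]_0^4/3.
Choose V so that boundary terms are either known or forced to vanish.
u is Dirichlet: u(0) = u(4/3) = 0. Let V = H^1_0(0, 4/3); then v(0) = v(4/3) = 0, and [u' v]_0^4/3 = 0.
Weak formulation: find u (satisfying any essential BC) such that ∫_0^4/3 u'(x) v'(x) dx = ∫_0^4/3 f v dx for all v ∈ V.
Substituting f(x) = 3*x^2 + 2*x - 3, the right-hand side is ∫_0^4/3 (3*x^2 + 2*x - 3) v dx.


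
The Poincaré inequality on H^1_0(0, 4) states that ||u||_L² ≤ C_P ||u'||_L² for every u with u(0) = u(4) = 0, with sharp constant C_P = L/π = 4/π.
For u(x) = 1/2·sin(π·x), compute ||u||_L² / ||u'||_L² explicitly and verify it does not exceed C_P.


||u||_L² / ||u'||_L² = 1/π < C_P = 4/π.

u(x) = 1/2·sin(π·x), so u'(x) = π*cos(π*x)/2.
Writing u(x) = A·sin(kπx/L) with A = 1/2 and k = 4, use ∫_0^L sin²(kπx/L) dx = L/2 and ∫_0^L cos²(kπx/L) dx = L/2.
u² = 1/4·sin²(π·x) and (u')² = π^2/4·cos²(π·x), and each of sin², cos² integrates to L/2 = 2 over (0, 4).
∫_0^4 u² dx = 1/2, so ||u||_L² = sqrt(2)/2.
∫_0^4 (u')² dx = π^2/2, so ||u'||_L² = sqrt(2)*π/2.
Ratio ||u||_L² / ||u'||_L² = 1/π.
Sharp Poincaré constant on H^1_0(0, 4) is C_P = L/π = 4/π, achieved by sin(π/4·x).
This is the k = 4 harmonic; the ratio L/(kπ) is strictly less than C_P = L/π, consistent with the sharp inequality ||u||_L² ≤ C_P ||u'||_L².


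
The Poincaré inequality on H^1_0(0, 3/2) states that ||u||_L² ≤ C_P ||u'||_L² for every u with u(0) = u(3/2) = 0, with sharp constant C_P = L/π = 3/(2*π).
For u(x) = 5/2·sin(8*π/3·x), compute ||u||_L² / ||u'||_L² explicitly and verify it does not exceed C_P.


||u||_L² / ||u'||_L² = 3/(8*π) < C_P = 3/(2*π).

u(x) = 5/2·sin(8*π/3·x), so u'(x) = 20*π*cos(8*π*x/3)/3.
Writing u(x) = A·sin(kπx/L) with A = 5/2 and k = 4, use ∫_0^L sin²(kπx/L) dx = L/2 and ∫_0^L cos²(kπx/L) dx = L/2.
u² = 25/4·sin²(8*π/3·x) and (u')² = 400*π^2/9·cos²(8*π/3·x), and each of sin², cos² integrates to L/2 = 3/4 over (0, 3/2).
∫_0^3/2 u² dx = 75/16, so ||u||_L² = 5*sqrt(3)/4.
∫_0^3/2 (u')² dx = 100*π^2/3, so ||u'||_L² = 10*sqrt(3)*π/3.
Ratio ||u||_L² / ||u'||_L² = 3/(8*π).
Sharp Poincaré constant on H^1_0(0, 3/2) is C_P = L/π = 3/(2*π), achieved by sin(2*π/3·x).
This is the k = 4 harmonic; the ratio L/(kπ) is strictly less than C_P = L/π, consistent with the sharp inequality ||u||_L² ≤ C_P ||u'||_L².


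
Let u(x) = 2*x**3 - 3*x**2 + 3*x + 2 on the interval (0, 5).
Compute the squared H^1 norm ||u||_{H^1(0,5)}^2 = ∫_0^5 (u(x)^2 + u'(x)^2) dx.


||u||_{H^1}^2 = 543835/14

The H^1 norm (squared) on an interval (0, L) is
  ||u||_{H^1}^2 = ∫_0^L u(x)^2 dx + ∫_0^L u'(x)^2 dx.
Compute u'(x) = 6*x**2 - 6*x + 3.
Then u(x)^2 = 4*x**6 - 12*x**5 + 21*x**4 - 10*x**3 - 3*x**2 + 12*x + 4 and u'(x)^2 = 36*x**4 - 72*x**3 + 72*x**2 - 36*x + 9.
Integrate each monomial from 0 to 5 using ∫_0^5 c·x^n dx = c·5^(n+1)/(n+1):
  ∫_0^5 u(x)^2 dx = ∫_0^5 (4*x^6 - 12*x^5 + 21*x^4 - 10*x^3 - 3*x^2 + 12*x + 4) dx. Term by term:
    ∫_0^5 4*x^6 dx = 312500/7;  ∫_0^5 -12*x^5 dx = -31250;  ∫_0^5 21*x^4 dx = 13125;
    ∫_0^5 -10*x^3 dx = -3125/2;  ∫_0^5 -3*x^2 dx = -125;  ∫_0^5 12*x dx = 150;
    ∫_0^5 4 dx = 20.
  Sum: 312500/7 − 31250 + 13125 − 3125/2 − 125 + 150 + 20 = 350005/14.
  ∫_0^5 u'(x)^2 dx = ∫_0^5 (36*x^4 - 72*x^3 + 72*x^2 - 36*x + 9) dx. Term by term:
    ∫_0^5 36*x^4 dx = 22500;  ∫_0^5 -72*x^3 dx = -11250;  ∫_0^5 72*x^2 dx = 3000;
    ∫_0^5 -36*x dx = -450;  ∫_0^5 9 dx = 45.
  Sum: 22500 − 11250 + 3000 − 450 + 45 = 13845.
Adding: ||u||_{H^1}^2 = 350005/14 + 13845 = 543835/14.


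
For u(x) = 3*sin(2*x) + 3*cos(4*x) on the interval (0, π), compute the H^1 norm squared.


||u||_{H^1(0,π)}^2 = 99*π

u'(x) = -12*sin(4*x) + 6*cos(2*x).
Expand u² and (u')² and integrate term by term on (0, π), using: for integers n ≥ 1, ∫_0^π sin²(nx) dx = ∫_0^π cos²(nx) dx = π/2; for n ≠ n', ∫_0^π sin(nx)sin(n'x) dx = ∫_0^π cos(nx)cos(n'x) dx = 0; and by product-to-sum, ∫_0^π sin(nx)cos(n'x) dx = ½∫_0^π [sin((n+n')x) + sin((n−n')x)] dx, which is 0 when n+n' is even and 2n/(n²−n'²) when n+n' is odd (it need not vanish on (0, π)).
  u² squared terms: (3)²·∫cos(4x)² dx = 9·π/2 = 9*π/2;  (3)²·∫sin(2x)² dx = 9·π/2 = 9*π/2.
  u² cross terms: 2·(3)·(3)·∫cos(4x)·sin(2x) dx = 18·(0) = 0.
  So ∫_0^π u² dx = 9*π/2 + 9*π/2 + 0 = 9*π.
  (u')² squared terms: (-12)²·∫sin(4x)² dx = 144·π/2 = 72*π;  (6)²·∫cos(2x)² dx = 36·π/2 = 18*π.
  (u')² cross terms: 2·(-12)·(6)·∫sin(4x)·cos(2x) dx = -144·(0) = 0.
  So ∫_0^π (u')² dx = 72*π + 18*π + 0 = 90*π.
||u||_{H^1}^2 = (9*π) + (90*π) = 99*π.


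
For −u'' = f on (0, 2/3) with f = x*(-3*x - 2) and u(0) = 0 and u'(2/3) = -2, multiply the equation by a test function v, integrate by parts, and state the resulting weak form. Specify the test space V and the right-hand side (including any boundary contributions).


V = {v ∈ H^1(0, 2/3) : v(0) = 0} (test functions vanish at x = 0 where u is specified); weak form: ∫_0^2/3 u'v' dx = ∫_0^2/3 (x*(-3*x - 2)) v dx − 2·v(2/3) for all v ∈ V.

Multiply both sides by a test function v and integrate from 0 to 2/3:
  ∫_0^2/3 −u''(x) v(x) dx = ∫_0^2/3 f(x) v(x) dx.
Integrate the LHS by parts once:
  ∫_0^2/3 −u'' v dx = −[u'(x) v(x)]_0^2/3 + ∫_0^2/3 u'(x) v'(x) dx.
Thus ∫_0^2/3 u'(x) v'(x) dx = ∫_0^2/3 f(x) v(x) dx + [u'(x) v(x)]_0^2/3.
Choose V so that boundary terms are either known or forced to vanish.
Mixed BC: u(0) = 0 (Dirichlet) and u'(2/3) = -2 (Neumann). Define V = {v ∈ H^1(0, 2/3) : v(0) = 0}. Then [u' v]_0^2/3 = u'(2/3)·v(2/3) − u'(0)·0 = − 2·v(2/3).
Weak formulation: find u (satisfying any essential BC) such that ∫_0^2/3 u'(x) v'(x) dx = ∫_0^2/3 f v dx − 2·v(2/3) for all v ∈ V (Dirichlet at 0 absorbed into V; Neumann datum at x = 2/3 contributes the boundary term).
Substituting f(x) = x*(-3*x - 2), the right-hand side is ∫_0^2/3 (x*(-3*x - 2)) v dx − 2·v(2/3).


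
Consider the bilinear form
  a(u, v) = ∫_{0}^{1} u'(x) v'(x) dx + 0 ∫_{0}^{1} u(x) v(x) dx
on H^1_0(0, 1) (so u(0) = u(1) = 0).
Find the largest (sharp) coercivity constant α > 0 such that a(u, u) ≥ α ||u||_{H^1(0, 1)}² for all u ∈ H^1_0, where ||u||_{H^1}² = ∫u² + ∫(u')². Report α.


α = π^2/(1 + π^2)

Coercivity of a(·,·) on H^1_0(0, 1) means a(u, u) ≥ α ||u||_{H^1}² for every u ∈ H^1_0.
The interval has length L = 1, and Poincaré/coercivity depend only on L. Here a(u, u) = ∫(u')² + (0)·∫u².
Here c = 0, so a(u,u) = ∫(u')² alone. The condition a(u,u) ≥ α||u||_{H^1}² reads (1−α)∫(u')² ≥ (α−c)∫u². Any admissible α is ≤ 1 (rapidly oscillating u have ∫u²/∫(u')² → 0), and α = 1 would force 0 ≥ (1−c)∫u², impossible since c < 1; so 1−α > 0. By the sharp Poincaré inequality on H^1_0 of an interval of length L, ∫(u')² ≥ (π/L)²∫u² with equality for the first sine mode sin(π(x−x₀)/L) (x₀ the left endpoint), so the inequality holds for all u iff (1−α)(π/L)² ≥ α − c, i.e. α ≤ ((π/L)² + c)/((π/L)² + 1) = (1 + c(L/π)²)/(1 + (L/π)²). (Direct route, valid since c ≤ 0: Poincaré gives c∫u² ≥ c(L/π)²∫(u')², so a(u,u) ≥ (1 + c(L/π)²)∫(u')², while ||u||_{H^1}² ≤ (1 + (L/π)²)∫(u')²; dividing yields the same α.) With (π/L)² = π^2 and c = 0, the largest admissible constant is α = ((π/L)² + c)/((π/L)² + 1).
Simplifying, α = π^2/(1 + π^2).


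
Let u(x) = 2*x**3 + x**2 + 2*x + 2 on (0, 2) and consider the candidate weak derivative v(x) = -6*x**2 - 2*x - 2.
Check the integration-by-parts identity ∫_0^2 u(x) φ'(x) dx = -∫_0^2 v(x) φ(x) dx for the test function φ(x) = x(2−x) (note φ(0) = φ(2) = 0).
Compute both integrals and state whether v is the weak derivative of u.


LHS = -224/15, RHS = 224/15. No, v is not the weak derivative of u.

u(x) = 2*x**3 + x**2 + 2*x + 2, classical derivative u'(x) = 6*x**2 + 2*x + 2.
φ(x) = x(2−x), so φ'(x) = 2 - 2*x.
Note φ(0) = φ(2) = 0, so the boundary term u·φ vanishes.
LHS = ∫_0^2 u(x) φ'(x) dx = ∫_0^2 (-4*x^4 + 2*x^3 - 2*x^2 + 4) dx. Term by term:
  ∫_0^2 -4*x^4 dx = -128/5;  ∫_0^2 2*x^3 dx = 8;  ∫_0^2 -2*x^2 dx = -16/3;
  ∫_0^2 4 dx = 8.
Sum: -128/5 + 8 − 16/3 + 8 = -224/15.
So LHS = -224/15.
∫_0^2 v(x) φ(x) dx = ∫_0^2 (6*x^4 - 10*x^3 - 2*x^2 - 4*x) dx. Term by term:
  ∫_0^2 6*x^4 dx = 192/5;  ∫_0^2 -10*x^3 dx = -40;  ∫_0^2 -2*x^2 dx = -16/3;
  ∫_0^2 -4*x dx = -8.
Sum: 192/5 − 40 − 16/3 − 8 = -224/15.
So RHS = -∫_0^2 v(x) φ(x) dx = 224/15.
LHS − RHS = -448/15 ≠ 0, so the identity fails.
(For a valid weak derivative the identity must hold for EVERY test function, in particular this one. The failure shows v is NOT the weak derivative of u.)
Correct weak derivative would be u'(x) = 6*x**2 + 2*x + 2.


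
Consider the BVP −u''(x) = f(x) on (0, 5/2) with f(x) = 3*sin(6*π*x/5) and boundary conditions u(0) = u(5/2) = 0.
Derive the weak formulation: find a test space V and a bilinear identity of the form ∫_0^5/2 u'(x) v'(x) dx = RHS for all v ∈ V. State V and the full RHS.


V = H^1_0(0, 5/2) (so v(0) = v(5/2) = 0); weak form: ∫_0^5/2 u'v' dx = ∫_0^5/2 (3*sin(6*π*x/5)) v dx for all v ∈ V.

Multiply both sides by a test function v and integrate from 0 to 5/2:
  ∫_0^5/2 −u''(x) v(x) dx = ∫_0^5/2 f(x) v(x) dx.
Integrate the LHS by parts once:
  ∫_0^5/2 −u'' v dx = −[u'(x) v(x)]_0^5/2 + ∫_0^5/2 u'(x) v'(x) dx.
Thus ∫_0^5/2 u'(x) v'(x) dx = ∫_0^5/2 f(x) v(x) dx + [u'(x) v(x)]_0^5/2.
Choose V so that boundary terms are either known or forced to vanish.
u is Dirichlet: u(0) = u(5/2) = 0. Let V = H^1_0(0, 5/2); then v(0) = v(5/2) = 0, and [u' v]_0^5/2 = 0.
Weak formulation: find u (satisfying any essential BC) such that ∫_0^5/2 u'(x) v'(x) dx = ∫_0^5/2 f v dx for all v ∈ V.
Substituting f(x) = 3*sin(6*π*x/5), the right-hand side is ∫_0^5/2 (3*sin(6*π*x/5)) v dx.


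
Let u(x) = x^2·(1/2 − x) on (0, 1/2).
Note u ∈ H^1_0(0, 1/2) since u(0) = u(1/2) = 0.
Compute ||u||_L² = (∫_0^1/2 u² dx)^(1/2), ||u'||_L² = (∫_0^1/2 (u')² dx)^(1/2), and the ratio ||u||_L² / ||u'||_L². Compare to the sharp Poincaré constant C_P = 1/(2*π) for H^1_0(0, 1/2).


||u||_L² / ||u'||_L² = sqrt(14)/28 < C_P = 1/(2*π).

u(x) = x^2·(1/2 − x), so u'(x) = x*(1 - 3*x).
u(x) = x^2·(1/2 − x) vanishes at x = 0 and x = 1/2, so u ∈ H^1_0(0, 1/2). Differentiate via the product rule and integrate the resulting polynomials term by term.
  ∫_0^1/2 u² dx = ∫_0^1/2 (x^6 - x^5 + x^4/4) dx. Term by term:
    ∫_0^1/2 x^6 dx = 1/896;  ∫_0^1/2 -x^5 dx = -1/384;  ∫_0^1/2 x^4/4 dx = 1/640.
  Sum: 1/896 − 1/384 + 1/640 = 1/13440.
  ∫_0^1/2 (u')² dx = ∫_0^1/2 (9*x^4 - 6*x^3 + x^2) dx. Term by term:
    ∫_0^1/2 9*x^4 dx = 9/160;  ∫_0^1/2 -6*x^3 dx = -3/32;  ∫_0^1/2 x^2 dx = 1/24.
  Sum: 9/160 − 3/32 + 1/24 = 1/240.
∫_0^1/2 u² dx = 1/13440, so ||u||_L² = sqrt(210)/1680.
∫_0^1/2 (u')² dx = 1/240, so ||u'||_L² = sqrt(15)/60.
Ratio ||u||_L² / ||u'||_L² = sqrt(14)/28.
Sharp Poincaré constant on H^1_0(0, 1/2) is C_P = L/π = 1/(2*π), achieved by sin(2*π·x).
A polynomial bump cannot attain the sharp Poincaré constant (only the first sine eigenfunction does), so the ratio is strictly less than C_P, consistent with ||u||_L² ≤ C_P ||u'||_L².


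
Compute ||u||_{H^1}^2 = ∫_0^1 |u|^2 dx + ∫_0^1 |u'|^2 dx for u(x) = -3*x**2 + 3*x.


||u||_{H^1}^2 = 33/10

The H^1 norm (squared) on an interval (0, L) is
  ||u||_{H^1}^2 = ∫_0^L u(x)^2 dx + ∫_0^L u'(x)^2 dx.
Compute u'(x) = 3 - 6*x.
Then u(x)^2 = 9*x**4 - 18*x**3 + 9*x**2 and u'(x)^2 = 36*x**2 - 36*x + 9.
Integrate each monomial from 0 to 1 using ∫_0^1 c·x^n dx = c·1^(n+1)/(n+1):
  ∫_0^1 u(x)^2 dx = ∫_0^1 (9*x^4 - 18*x^3 + 9*x^2) dx. Term by term:
    ∫_0^1 9*x^4 dx = 9/5;  ∫_0^1 -18*x^3 dx = -9/2;  ∫_0^1 9*x^2 dx = 3.
  Sum: 9/5 − 9/2 + 3 = 3/10.
  ∫_0^1 u'(x)^2 dx = ∫_0^1 (36*x^2 - 36*x + 9) dx. Term by term:
    ∫_0^1 36*x^2 dx = 12;  ∫_0^1 -36*x dx = -18;  ∫_0^1 9 dx = 9.
  Sum: 12 − 18 + 9 = 3.
Adding: ||u||_{H^1}^2 = 3/10 + 3 = 33/10.


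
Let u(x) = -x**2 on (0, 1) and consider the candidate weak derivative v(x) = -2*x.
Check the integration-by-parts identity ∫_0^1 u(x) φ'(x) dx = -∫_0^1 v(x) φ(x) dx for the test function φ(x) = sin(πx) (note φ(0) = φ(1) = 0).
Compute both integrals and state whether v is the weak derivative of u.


LHS = 2/π, RHS = 2/π. Yes, v = u' weakly.

u(x) = -x**2, classical derivative u'(x) = -2*x.
φ(x) = sin(πx), so φ'(x) = π*cos(π*x).
Note φ(0) = φ(1) = 0, so the boundary term u·φ vanishes.
LHS = ∫_0^1 u(x) φ'(x) dx = ∫_0^1 (-π*x^2*cos(π*x)) dx. Term by term:
  ∫_0^1 -π*x^2*cos(π*x) dx = 2/π.
So LHS = 2/π.
∫_0^1 v(x) φ(x) dx = ∫_0^1 (-2*x*sin(π*x)) dx. Term by term:
  ∫_0^1 -2*x*sin(π*x) dx = -2/π.
So RHS = -∫_0^1 v(x) φ(x) dx = 2/π.
LHS = RHS, so the identity holds for this test φ.
Moreover u is smooth here and v(x) = u'(x) = -2*x pointwise, so the identity holds for every test function. Hence v is the weak derivative of u.


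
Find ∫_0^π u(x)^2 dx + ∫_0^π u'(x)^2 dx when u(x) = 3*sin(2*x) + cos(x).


||u||_{H^1(0,π)}^2 = 16 + 47*π/2

u'(x) = -sin(x) + 6*cos(2*x).
Expand u² and (u')² and integrate term by term on (0, π), using: for integers n ≥ 1, ∫_0^π sin²(nx) dx = ∫_0^π cos²(nx) dx = π/2; for n ≠ n', ∫_0^π sin(nx)sin(n'x) dx = ∫_0^π cos(nx)cos(n'x) dx = 0; and by product-to-sum, ∫_0^π sin(nx)cos(n'x) dx = ½∫_0^π [sin((n+n')x) + sin((n−n')x)] dx, which is 0 when n+n' is even and 2n/(n²−n'²) when n+n' is odd (it need not vanish on (0, π)).
  u² squared terms: (3)²·∫sin(2x)² dx = 9·π/2 = 9*π/2;  (1)²·∫cos(x)² dx = 1·π/2 = π/2.
  u² cross terms: 2·(3)·(1)·∫sin(2x)·cos(x) dx = 6·(4/3) = 8.
  So ∫_0^π u² dx = 9*π/2 + π/2 + 8 = 8 + 5*π.
  (u')² squared terms: (-1)²·∫sin(x)² dx = 1·π/2 = π/2;  (6)²·∫cos(2x)² dx = 36·π/2 = 18*π.
  (u')² cross terms: 2·(-1)·(6)·∫sin(x)·cos(2x) dx = -12·(-2/3) = 8.
  So ∫_0^π (u')² dx = π/2 + 18*π + 8 = 8 + 37*π/2.
||u||_{H^1}^2 = (8 + 5*π) + (8 + 37*π/2) = 16 + 47*π/2.


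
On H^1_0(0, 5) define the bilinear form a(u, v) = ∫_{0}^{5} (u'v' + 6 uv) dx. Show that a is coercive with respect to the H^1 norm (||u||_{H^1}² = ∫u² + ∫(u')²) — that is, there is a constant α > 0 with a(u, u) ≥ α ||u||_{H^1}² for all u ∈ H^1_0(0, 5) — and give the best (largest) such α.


α = 1

Coercivity of a(·,·) on H^1_0(0, 5) means a(u, u) ≥ α ||u||_{H^1}² for every u ∈ H^1_0.
The interval has length L = 5, and Poincaré/coercivity depend only on L. Here a(u, u) = ∫(u')² + (6)·∫u².
Here c = 6 ≥ 1, so a(u,u) = ∫(u')² + c∫u² ≥ ∫(u')² + ∫u² = ||u||_{H^1}², i.e. α = 1 works. No larger α is possible: a(u,u) ≥ α||u||_{H^1}² means (1−α)∫(u')² ≥ (α−c)∫u², and for the modes u_n = sin(nπ(x−x₀)/L) (x₀ the left endpoint) one has ∫u_n²/∫(u_n')² = (L/(nπ))² → 0, so a(u_n,u_n)/||u_n||_{H^1}² → 1. Hence the optimal constant is α = 1.
Therefore α = 1.


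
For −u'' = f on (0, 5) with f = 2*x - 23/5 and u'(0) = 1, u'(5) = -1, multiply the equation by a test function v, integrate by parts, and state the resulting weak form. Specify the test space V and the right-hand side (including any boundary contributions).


V = H^1(0, 5) (v unrestricted at boundary; u is determined up to an additive constant); weak form: ∫_0^5 u'v' dx = ∫_0^5 (2*x - 23/5) v dx − v(5) − v(0) for all v ∈ V.

Multiply both sides by a test function v and integrate from 0 to 5:
  ∫_0^5 −u''(x) v(x) dx = ∫_0^5 f(x) v(x) dx.
Integrate the LHS by parts once:
  ∫_0^5 −u'' v dx = −[u'(x) v(x)]_0^5 + ∫_0^5 u'(x) v'(x) dx.
Thus ∫_0^5 u'(x) v'(x) dx = ∫_0^5 f(x) v(x) dx + [u'(x) v(x)]_0^5.
Choose V so that boundary terms are either known or forced to vanish.
u has inhomogeneous Neumann u'(0) = 1, u'(5) = -1. [u' v]_0^5 = (-1)·v(5) − (1)·v(0) = − v(5) − v(0). Take V = H^1(0, 5); boundary term becomes part of RHS.
Weak formulation: find u (satisfying any essential BC) such that ∫_0^5 u'(x) v'(x) dx = ∫_0^5 f v dx − v(5) − v(0) for all v ∈ V (Neumann data are natural BCs: they enter the RHS as boundary terms).
Substituting f(x) = 2*x - 23/5, the right-hand side is ∫_0^5 (2*x - 23/5) v dx − v(5) − v(0).
Compatibility check (pure Neumann): taking v ≡ 1 ∈ V gives 0 = ∫_0^5 f dx + (-1) − (1), i.e. ∫_0^5 f dx must equal u'(0) − u'(5) = 2. Indeed ∫_0^5 (2*x - 23/5) dx = 2, so the data are compatible. The solution is then unique only up to an additive constant (fix it e.g. by requiring ∫_0^5 u dx = 0).
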